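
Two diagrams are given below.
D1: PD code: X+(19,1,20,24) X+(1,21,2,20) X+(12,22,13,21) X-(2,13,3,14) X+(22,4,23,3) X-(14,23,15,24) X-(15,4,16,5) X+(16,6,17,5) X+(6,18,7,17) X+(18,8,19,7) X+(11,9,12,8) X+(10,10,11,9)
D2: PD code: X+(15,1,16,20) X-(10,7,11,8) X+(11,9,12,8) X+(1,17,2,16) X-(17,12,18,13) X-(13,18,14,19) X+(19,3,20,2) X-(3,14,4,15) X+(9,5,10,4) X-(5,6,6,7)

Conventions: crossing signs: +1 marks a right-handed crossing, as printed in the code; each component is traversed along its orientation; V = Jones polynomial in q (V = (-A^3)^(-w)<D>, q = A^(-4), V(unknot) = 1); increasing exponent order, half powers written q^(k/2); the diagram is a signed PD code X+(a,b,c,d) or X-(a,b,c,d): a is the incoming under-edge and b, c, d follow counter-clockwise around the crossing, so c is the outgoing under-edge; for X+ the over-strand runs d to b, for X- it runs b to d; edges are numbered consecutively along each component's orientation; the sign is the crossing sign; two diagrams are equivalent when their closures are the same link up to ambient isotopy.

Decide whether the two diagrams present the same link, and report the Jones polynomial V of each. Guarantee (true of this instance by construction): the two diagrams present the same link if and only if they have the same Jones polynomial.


equivalent: no
D1 (bracket A^-10 - 2A^-6 + 2A^-2 - 3A^2 + 3A^6 - 2A^10 + 2A^14; 12 crossings at w = +6): V = 2q - 2q^2 + 3q^3 - 3q^4 + 2q^5 - 2q^6 + q^7
V(D2) = -q^-3 + 2q^-2 - 2q^-1 + 3 - 2q + 2q^2 - q^3  (w 0, c 10, <D> = -A^-12 + 2A^-8 - 2A^-4 + 3 - 2A^4 + 2A^8 - A^12)
key observation: V(q) takes 2 values over 2 diagrams, fixing the grouping


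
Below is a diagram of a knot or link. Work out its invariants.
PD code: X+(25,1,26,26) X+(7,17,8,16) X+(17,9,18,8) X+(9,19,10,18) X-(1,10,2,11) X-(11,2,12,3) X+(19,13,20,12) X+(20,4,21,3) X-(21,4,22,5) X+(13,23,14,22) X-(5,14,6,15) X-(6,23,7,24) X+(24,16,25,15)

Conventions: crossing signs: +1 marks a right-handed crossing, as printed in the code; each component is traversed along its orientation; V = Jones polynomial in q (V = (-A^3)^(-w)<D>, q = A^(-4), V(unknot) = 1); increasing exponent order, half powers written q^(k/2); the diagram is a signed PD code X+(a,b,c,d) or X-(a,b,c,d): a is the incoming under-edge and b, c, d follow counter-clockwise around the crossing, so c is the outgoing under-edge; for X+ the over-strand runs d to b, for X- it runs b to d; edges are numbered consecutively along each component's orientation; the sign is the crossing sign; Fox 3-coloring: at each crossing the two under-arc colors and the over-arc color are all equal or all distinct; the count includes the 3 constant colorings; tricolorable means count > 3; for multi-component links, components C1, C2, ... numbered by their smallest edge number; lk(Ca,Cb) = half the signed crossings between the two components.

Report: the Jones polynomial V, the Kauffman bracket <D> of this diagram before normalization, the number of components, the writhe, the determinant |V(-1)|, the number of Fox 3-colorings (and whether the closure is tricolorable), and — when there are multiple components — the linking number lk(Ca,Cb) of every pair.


Jones polynomial: V(q) = -q^-2 + 2q^-1 - 3 + 5q - 4q^2 + 5q^3 - 4q^4 + 2q^5 - q^6
<D> = A^-15 - 2A^-11 + 4A^-7 - 5A^-3 + 4A - 5A^5 + 3A^9 - 2A^13 + A^17; writhe +3
components 1, writhe +3 (13 crossings)
3-colorings: 9 of 3^13, det 27 — tricolorable
note: det 27 = |V(-1)|; divisible by 3, so tricolorable


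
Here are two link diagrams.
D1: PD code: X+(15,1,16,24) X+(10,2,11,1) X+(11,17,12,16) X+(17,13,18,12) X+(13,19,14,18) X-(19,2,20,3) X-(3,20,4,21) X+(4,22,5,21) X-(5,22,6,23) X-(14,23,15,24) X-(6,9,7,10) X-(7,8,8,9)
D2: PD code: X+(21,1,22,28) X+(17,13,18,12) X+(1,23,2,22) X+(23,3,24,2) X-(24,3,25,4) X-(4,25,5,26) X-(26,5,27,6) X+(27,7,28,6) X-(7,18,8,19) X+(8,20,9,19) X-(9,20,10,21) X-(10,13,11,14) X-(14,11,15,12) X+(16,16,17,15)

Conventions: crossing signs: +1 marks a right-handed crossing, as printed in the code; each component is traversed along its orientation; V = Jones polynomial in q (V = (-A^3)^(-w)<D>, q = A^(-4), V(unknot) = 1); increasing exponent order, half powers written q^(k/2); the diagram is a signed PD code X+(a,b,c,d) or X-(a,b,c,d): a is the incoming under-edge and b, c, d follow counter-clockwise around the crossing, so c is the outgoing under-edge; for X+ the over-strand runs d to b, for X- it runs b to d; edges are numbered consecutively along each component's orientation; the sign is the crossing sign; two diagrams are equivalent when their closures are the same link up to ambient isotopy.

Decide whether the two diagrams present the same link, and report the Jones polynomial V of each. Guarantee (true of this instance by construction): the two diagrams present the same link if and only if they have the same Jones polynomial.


same link: no
V(D1) = q + q^3 - q^4  [12 crossings, <D> = -A^-16 + A^-12 + A^-4, w = 0]
D2 (bracket 1; 14 crossings at w = 0): V = 1
note: comparing 2 Jones polynomials yields 2 groups


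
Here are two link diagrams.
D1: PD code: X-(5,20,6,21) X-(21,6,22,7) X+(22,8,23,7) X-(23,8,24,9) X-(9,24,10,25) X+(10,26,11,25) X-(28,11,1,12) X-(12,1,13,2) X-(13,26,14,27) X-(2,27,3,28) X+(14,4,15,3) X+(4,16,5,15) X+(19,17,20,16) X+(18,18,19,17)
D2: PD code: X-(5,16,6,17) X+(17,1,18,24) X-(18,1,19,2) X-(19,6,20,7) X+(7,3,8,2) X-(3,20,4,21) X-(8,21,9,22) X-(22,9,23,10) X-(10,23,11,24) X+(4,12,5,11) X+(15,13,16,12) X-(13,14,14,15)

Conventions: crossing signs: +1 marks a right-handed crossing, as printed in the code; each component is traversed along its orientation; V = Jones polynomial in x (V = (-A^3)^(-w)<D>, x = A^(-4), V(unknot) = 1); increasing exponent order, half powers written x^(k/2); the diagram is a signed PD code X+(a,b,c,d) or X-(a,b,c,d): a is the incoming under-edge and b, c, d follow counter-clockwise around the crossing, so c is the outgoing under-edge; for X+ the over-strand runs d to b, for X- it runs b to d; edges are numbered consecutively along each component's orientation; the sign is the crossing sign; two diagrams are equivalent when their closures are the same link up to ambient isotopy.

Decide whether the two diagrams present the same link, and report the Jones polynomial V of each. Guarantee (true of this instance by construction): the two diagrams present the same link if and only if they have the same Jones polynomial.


same link: no
V(D1) = -x^-4 + x^-3 + x^-1  [14 crossings, <D> = A^-2 + A^6 - A^10, w = -2]
V(D2) = -x^-6 + x^-5 - x^-4 + 2x^-3 - x^-2 + x^-1  [12 crossings, <D> = A^-8 - A^-4 + 2 - A^4 + A^8 - A^12, w = -4]
insight: comparing 2 Jones polynomials yields 2 groups


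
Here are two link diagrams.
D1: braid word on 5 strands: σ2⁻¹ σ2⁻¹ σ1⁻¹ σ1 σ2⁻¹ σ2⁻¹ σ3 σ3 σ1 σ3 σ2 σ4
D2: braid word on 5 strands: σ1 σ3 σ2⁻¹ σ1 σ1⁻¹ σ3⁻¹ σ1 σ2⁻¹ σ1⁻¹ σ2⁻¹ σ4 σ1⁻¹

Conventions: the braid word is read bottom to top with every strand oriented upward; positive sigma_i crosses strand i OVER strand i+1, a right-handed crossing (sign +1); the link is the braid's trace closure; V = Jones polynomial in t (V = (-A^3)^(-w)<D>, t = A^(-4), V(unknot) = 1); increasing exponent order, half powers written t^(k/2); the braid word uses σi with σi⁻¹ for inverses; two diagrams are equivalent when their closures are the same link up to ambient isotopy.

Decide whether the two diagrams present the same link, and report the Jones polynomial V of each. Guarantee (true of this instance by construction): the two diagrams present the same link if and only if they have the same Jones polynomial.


same link: no
V(D1) = -t^-3 + t^-2 - t^-1 + 3 - t + t^2 - t^3  [12 crossings, <D> = -A^-6 + A^-2 - A^2 + 3A^6 - A^10 + A^14 - A^18, w = +2]
V(D2) = 1  [12 crossings, <D> = A^-6, w = -2]
insight: 2 values of V(t) split the 2 diagrams


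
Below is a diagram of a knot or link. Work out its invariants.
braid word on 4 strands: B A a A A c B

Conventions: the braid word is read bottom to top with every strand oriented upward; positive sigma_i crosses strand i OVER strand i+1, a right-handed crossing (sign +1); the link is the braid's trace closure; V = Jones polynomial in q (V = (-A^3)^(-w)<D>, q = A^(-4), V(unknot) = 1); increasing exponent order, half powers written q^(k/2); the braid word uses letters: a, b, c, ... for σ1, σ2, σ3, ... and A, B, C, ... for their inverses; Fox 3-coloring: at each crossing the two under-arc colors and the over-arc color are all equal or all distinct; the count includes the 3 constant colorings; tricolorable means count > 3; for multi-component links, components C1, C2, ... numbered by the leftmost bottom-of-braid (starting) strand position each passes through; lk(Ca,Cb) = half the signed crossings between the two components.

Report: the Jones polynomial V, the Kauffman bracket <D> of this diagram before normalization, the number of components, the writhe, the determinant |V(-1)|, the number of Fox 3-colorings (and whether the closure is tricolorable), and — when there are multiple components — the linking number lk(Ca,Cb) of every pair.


V = q^-5 + 2q^-3 + q^-1
<D> = -A^-5 - 2A^3 - A^11 (w = -3)
3 components over 7 crossings, w = -3
lk(C1,C2): 0
lk(C1,C3) = -1
linking number lk(C2,C3) = -1
3 Fox colorings among 3^7, |V(-1)| = 4: not tricolorable
why: the 3 component pairs carry total linking -2


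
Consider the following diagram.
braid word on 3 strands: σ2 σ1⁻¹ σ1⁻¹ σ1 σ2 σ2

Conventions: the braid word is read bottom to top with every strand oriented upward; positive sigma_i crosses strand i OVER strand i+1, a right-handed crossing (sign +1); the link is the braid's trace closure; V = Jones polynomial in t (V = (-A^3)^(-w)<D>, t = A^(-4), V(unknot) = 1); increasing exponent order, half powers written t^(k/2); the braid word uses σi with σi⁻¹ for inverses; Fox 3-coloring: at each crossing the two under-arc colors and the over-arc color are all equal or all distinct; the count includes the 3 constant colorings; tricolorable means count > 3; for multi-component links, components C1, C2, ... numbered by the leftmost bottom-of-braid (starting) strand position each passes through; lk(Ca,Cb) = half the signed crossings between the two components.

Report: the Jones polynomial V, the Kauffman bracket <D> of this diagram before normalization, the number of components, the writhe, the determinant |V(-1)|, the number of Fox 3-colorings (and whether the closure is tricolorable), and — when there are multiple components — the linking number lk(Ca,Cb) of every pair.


Jones polynomial: V(t) = t + t^3 - t^4
<D> = -A^-10 + A^-6 + A^2; writhe +2
components 1, writhe +2 (6 crossings)
3-colorings: 9 of 3^6, det 3 — tricolorable
note: w = +2 shifts under R1 moves; the (-A^3)^(-2) factor cancels that in V


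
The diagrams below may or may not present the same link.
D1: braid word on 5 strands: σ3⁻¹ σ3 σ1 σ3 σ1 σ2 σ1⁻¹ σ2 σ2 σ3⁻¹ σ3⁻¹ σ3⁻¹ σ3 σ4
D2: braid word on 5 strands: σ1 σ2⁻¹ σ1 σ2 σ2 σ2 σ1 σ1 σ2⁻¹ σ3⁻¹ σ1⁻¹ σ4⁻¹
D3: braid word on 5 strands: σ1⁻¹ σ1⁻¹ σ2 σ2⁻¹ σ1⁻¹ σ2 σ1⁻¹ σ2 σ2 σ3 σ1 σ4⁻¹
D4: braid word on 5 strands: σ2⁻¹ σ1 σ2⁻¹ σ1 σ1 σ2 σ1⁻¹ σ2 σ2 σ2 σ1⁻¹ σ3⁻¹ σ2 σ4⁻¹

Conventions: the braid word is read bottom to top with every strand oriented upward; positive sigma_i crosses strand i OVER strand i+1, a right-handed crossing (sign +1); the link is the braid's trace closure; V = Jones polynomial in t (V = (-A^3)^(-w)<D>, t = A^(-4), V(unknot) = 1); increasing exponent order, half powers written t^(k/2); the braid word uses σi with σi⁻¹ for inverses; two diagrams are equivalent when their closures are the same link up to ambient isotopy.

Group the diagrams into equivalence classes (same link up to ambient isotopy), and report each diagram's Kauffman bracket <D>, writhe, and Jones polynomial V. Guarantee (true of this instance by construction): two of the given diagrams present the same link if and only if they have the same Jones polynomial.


classes: {D1, D4} | {D2} | {D3}
V(D1) = t - t^2 + 2t^3 - t^4 + t^5 - t^6  [14 crossings, <D> = -A^-12 + A^-8 - A^-4 + 2 - A^4 + A^8, w = +4]
D2 (bracket A^-22 - 2A^-18 + 2A^-14 - 3A^-10 + 3A^-6 - 2A^-2 + 2A^2; 12 crossings at w = +2): V = 2t - 2t^2 + 3t^3 - 3t^4 + 2t^5 - 2t^6 + t^7
V(D3) = -t^-3 + 2t^-2 - 2t^-1 + 3 - 2t + 2t^2 - t^3  (w 0, c 12, <D> = -A^-12 + 2A^-8 - 2A^-4 + 3 - 2A^4 + 2A^8 - A^12)
D4 (bracket -A^-18 + A^-14 - A^-10 + 2A^-6 - A^-2 + A^2; 14 crossings at w = +2): V = t - t^2 + 2t^3 - t^4 + t^5 - t^6
insight: comparing 4 Jones polynomials yields 3 groups


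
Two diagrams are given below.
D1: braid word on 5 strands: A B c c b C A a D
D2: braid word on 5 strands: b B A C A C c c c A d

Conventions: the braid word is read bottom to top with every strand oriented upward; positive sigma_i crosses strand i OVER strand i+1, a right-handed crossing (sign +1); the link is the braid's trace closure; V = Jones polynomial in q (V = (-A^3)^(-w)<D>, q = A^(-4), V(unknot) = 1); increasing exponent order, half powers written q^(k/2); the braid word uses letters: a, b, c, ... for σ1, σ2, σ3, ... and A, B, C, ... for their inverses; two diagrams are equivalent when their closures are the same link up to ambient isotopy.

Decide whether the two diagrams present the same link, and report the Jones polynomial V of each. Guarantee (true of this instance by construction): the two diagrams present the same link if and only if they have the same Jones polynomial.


equivalent: no
V(D1) = -q^(1/2) - q^(5/2)  (w -1, c 9, <D> = A^-13 + A^-5)
D2 (bracket A^-1 + A^3 + A^7 - A^15; 11 crossings at w = -1): V = q^(-9/2) - q^(-5/2) - q^(-3/2) - q^(-1/2)
why: 2 classes among 2 diagrams; unequal V(q) rules out equality


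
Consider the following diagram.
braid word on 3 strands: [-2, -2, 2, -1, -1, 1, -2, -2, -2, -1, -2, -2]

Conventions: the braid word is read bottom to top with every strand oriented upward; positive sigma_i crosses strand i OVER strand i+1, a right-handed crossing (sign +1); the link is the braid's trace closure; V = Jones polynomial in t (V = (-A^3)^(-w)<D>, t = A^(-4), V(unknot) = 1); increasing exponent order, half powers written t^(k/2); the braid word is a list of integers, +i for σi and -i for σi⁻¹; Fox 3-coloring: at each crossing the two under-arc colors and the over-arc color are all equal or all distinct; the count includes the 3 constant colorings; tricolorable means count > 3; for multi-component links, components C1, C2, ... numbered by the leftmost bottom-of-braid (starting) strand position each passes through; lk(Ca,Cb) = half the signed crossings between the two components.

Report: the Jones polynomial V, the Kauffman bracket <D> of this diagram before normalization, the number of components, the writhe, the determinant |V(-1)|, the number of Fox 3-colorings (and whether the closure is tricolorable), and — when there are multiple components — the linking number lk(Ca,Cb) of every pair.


V = -t^-8 + t^-5 + t^-3
<D> = A^-12 + A^-4 - A^8 (w = -8)
1 component over 12 crossings, w = -8
9 Fox colorings among 3^12, |V(-1)| = 3: tricolorable
why: the word shrinks to σ2⁻¹ σ1⁻¹ σ2⁻¹ σ2⁻¹ σ2⁻¹ σ1⁻¹ σ2⁻¹ σ2⁻¹ after cancelling


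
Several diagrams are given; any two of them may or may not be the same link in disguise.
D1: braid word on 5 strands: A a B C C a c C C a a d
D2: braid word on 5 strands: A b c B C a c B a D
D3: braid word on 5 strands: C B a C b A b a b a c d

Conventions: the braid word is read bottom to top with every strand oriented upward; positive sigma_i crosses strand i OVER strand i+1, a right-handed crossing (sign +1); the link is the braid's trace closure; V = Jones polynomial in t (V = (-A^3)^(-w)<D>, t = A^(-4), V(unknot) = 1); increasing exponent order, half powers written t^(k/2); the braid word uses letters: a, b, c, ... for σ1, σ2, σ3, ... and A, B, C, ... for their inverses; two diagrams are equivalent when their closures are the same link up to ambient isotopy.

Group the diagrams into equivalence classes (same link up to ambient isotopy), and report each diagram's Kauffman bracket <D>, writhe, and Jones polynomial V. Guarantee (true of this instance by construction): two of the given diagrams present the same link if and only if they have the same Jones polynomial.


grouping into links: {D1} | {D2} | {D3}
V(D1) = -t^-3 + t^-2 - t^-1 + 3 - t + t^2 - t^3  (w 0, c 12, <D> = -A^-12 + A^-8 - A^-4 + 3 - A^4 + A^8 - A^12)
V(D2) = 1  (w 0, c 10, <D> = 1)
V(D3) = t - t^2 + 2t^3 - t^4 + t^5 - t^6  (w +4, c 12, <D> = -A^-12 + A^-8 - A^-4 + 2 - A^4 + A^8)
key observation: 3 values of V(t) split the 3 diagrams


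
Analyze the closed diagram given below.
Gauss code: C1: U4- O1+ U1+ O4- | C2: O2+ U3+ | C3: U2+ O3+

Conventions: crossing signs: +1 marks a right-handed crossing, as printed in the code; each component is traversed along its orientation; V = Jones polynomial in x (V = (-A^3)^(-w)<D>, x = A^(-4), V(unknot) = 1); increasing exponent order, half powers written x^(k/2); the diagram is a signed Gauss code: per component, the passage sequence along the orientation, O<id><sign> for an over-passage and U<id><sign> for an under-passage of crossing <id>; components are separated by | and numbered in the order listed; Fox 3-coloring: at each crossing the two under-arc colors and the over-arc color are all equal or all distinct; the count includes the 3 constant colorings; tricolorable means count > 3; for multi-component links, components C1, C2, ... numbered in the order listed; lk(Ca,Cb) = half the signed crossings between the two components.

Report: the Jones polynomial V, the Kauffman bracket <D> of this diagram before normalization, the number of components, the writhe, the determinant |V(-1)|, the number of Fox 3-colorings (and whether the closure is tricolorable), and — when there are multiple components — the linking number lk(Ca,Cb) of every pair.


Jones polynomial: V(x) = 1 + x + x^2 + x^3
<D> = A^-6 + A^-2 + A^2 + A^6; writhe +2
components 3, writhe +2 (4 crossings)
linking number lk(C1,C2) = 0
lk(C1,C3): 0
lk(C2,C3) = +1
3-colorings: 9 of 3^4, det 0 — tricolorable
note: det 0 = |V(-1)|; divisible by 3, so tricolorable


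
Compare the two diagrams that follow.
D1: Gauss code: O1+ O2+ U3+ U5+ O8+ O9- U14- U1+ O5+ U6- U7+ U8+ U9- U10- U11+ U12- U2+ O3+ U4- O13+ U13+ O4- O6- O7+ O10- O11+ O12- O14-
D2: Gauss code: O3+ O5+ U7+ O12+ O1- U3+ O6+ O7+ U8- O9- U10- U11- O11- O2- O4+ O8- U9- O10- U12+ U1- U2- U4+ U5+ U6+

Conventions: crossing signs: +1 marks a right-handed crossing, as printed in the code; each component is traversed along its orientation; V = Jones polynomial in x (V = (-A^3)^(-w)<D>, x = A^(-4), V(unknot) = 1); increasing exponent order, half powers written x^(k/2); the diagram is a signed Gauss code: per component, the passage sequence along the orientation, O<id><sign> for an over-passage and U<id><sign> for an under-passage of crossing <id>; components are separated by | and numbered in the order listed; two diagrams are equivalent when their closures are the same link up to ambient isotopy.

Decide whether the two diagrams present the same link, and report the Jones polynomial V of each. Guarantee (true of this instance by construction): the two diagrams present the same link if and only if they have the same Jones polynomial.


same link: no
V(D1) = 1  [14 crossings, <D> = A^6, w = +2]
V(D2) = -x^-3 + x^-2 - x^-1 + 3 - x + x^2 - x^3  (w 0, c 12, <D> = -A^-12 + A^-8 - A^-4 + 3 - A^4 + A^8 - A^12)
note: V(x) takes 2 values over 2 diagrams, fixing the grouping


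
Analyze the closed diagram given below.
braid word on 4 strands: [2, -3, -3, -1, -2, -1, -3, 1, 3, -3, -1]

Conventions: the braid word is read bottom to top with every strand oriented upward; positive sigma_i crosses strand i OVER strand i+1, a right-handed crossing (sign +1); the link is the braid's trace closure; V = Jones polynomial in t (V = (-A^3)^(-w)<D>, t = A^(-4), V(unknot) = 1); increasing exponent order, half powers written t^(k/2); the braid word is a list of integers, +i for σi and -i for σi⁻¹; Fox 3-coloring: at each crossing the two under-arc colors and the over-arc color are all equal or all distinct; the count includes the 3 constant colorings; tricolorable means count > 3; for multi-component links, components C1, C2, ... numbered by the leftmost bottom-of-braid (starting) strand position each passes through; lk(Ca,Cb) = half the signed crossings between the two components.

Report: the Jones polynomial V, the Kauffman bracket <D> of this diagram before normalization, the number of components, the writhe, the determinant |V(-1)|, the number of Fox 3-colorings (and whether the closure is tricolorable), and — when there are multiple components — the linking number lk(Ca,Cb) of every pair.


V(t) = -t^-6 + t^-5 - t^-4 + 2t^-3 - t^-2 + t^-1
bracket: -A^-11 + A^-7 - 2A^-3 + A - A^5 + A^9, w = -5
1 component, writhe -5, over 11 crossings
det 7, colorings 3 of 3^11 — not tricolorable
observation: free reduction leaves σ2 σ3⁻¹ σ3⁻¹ σ1⁻¹ σ2⁻¹ σ1⁻¹ σ3⁻¹ of the original 11 letters


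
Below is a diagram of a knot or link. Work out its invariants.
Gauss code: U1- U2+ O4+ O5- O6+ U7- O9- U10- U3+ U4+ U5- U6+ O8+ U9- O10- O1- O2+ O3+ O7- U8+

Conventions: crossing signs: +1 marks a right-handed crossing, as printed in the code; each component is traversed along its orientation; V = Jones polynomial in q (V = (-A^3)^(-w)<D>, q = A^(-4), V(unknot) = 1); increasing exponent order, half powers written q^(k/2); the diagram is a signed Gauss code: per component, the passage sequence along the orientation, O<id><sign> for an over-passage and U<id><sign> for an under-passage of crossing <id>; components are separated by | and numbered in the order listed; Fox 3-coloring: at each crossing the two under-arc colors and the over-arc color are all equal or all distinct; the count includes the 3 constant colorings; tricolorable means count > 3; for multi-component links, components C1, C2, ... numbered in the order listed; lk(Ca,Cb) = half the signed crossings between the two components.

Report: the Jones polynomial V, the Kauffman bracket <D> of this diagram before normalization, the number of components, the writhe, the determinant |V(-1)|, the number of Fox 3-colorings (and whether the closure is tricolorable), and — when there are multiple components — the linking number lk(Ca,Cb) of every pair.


Jones polynomial: V(q) = q^-2 - q^-1 + 1 - q + q^2
<D> = A^-8 - A^-4 + 1 - A^4 + A^8; writhe 0
components 1, writhe 0 (10 crossings)
3-colorings: 3 of 3^10, det 5 — not tricolorable
note: the span of V is 4, forcing >= 4 crossings in any diagram


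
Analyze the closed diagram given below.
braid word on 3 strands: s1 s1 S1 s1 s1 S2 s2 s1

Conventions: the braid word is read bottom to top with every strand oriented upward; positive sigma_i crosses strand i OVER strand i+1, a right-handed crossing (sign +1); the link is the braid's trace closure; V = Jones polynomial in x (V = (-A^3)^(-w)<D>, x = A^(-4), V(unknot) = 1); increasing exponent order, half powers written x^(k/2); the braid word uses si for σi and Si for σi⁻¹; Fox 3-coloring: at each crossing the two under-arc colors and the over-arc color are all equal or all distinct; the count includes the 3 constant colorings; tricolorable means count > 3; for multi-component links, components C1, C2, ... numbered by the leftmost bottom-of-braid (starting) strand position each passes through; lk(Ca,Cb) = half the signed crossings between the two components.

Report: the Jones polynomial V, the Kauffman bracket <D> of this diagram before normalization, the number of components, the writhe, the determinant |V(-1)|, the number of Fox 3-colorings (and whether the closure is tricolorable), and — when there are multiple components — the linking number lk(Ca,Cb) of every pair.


Jones polynomial: V(x) = x + x^2 + x^3 + x^6
<D> = A^-12 + 1 + A^4 + A^8; writhe +4
components 3, writhe +4 (8 crossings)
linking number lk(C1,C2) = +2
lk(C1,C3): 0
lk(C2,C3) = 0
3-colorings: 9 of 3^9, det 0 — tricolorable
note: w = +4 (over 8 crossings) is diagram-only; (-A^3)^(-4) removes it from V


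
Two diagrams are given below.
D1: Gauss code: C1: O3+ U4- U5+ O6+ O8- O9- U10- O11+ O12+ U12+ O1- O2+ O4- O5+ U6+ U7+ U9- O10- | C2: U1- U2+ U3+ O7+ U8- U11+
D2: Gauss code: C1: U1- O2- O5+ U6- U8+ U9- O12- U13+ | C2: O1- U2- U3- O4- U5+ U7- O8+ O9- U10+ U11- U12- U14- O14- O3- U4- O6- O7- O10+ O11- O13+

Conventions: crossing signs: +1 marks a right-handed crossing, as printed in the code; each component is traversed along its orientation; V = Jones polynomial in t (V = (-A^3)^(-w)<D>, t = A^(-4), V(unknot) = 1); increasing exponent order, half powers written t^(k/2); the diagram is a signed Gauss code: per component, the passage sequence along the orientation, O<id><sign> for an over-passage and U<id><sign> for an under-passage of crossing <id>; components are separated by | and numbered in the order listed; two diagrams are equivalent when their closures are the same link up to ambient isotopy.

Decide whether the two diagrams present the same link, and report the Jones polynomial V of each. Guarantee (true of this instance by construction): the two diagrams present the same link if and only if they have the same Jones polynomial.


same link: no
V(D1) = -t^(1/2) - t^(5/2)  [12 crossings, <D> = -A^-4 - A^4, w = +2]
V(D2) = t^(-13/2) - t^(-11/2) + t^(-9/2) - 2t^(-7/2) - t^(-3/2)  (w -6, c 14, <D> = -A^-12 - 2A^-4 + 1 - A^4 + A^8)
note: 2 classes among 2 diagrams; unequal V(t) rules out equality


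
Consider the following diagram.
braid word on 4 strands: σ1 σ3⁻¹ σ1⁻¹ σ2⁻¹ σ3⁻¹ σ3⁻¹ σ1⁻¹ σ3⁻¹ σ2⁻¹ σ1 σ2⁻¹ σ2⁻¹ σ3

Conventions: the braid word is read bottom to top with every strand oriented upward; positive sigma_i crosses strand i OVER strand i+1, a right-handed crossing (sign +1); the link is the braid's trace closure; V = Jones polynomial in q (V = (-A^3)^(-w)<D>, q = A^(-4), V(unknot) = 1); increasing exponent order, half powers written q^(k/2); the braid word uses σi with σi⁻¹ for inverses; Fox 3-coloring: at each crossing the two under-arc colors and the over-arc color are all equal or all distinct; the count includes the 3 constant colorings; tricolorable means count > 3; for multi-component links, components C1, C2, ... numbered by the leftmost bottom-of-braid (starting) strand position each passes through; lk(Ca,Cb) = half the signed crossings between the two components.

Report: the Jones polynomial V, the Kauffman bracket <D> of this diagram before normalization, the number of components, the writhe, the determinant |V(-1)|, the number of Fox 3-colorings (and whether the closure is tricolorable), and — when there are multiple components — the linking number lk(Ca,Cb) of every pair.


V(q) = q^-8 - 2q^-7 + q^-6 - 2q^-5 + 2q^-4 + q^-2
bracket: -A^-13 - 2A^-5 + 2A^-1 - A^3 + 2A^7 - A^11, w = -7
1 component, writhe -7, over 13 crossings
det 9, colorings 27 of 3^13 — tricolorable
observation: w = -7 (over 13 crossings) is diagram-only; (-A^3)^(7) removes it from V


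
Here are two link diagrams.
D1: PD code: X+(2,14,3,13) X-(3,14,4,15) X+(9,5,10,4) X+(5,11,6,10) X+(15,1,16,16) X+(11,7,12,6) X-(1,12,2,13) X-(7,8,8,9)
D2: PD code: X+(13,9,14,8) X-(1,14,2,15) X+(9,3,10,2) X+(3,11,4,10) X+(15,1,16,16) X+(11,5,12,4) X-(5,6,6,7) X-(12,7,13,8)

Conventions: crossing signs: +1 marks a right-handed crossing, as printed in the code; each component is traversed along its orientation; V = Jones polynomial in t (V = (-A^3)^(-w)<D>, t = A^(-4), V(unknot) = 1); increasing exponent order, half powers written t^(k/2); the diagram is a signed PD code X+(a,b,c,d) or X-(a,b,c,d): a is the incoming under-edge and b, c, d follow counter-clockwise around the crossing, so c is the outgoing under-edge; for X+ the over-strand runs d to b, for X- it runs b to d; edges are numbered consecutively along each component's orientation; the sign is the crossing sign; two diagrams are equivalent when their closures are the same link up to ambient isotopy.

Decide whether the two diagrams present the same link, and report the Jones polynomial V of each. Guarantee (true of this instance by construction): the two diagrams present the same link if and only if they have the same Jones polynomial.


same link: yes
V(D1) = t + t^3 - t^4  [8 crossings, <D> = -A^-10 + A^-6 + A^2, w = +2]
D2 (bracket -A^-10 + A^-6 + A^2; 8 crossings at w = +2): V = t + t^3 - t^4
note: Reidemeister moves carry D1 (8 crossings) to D2 (8)


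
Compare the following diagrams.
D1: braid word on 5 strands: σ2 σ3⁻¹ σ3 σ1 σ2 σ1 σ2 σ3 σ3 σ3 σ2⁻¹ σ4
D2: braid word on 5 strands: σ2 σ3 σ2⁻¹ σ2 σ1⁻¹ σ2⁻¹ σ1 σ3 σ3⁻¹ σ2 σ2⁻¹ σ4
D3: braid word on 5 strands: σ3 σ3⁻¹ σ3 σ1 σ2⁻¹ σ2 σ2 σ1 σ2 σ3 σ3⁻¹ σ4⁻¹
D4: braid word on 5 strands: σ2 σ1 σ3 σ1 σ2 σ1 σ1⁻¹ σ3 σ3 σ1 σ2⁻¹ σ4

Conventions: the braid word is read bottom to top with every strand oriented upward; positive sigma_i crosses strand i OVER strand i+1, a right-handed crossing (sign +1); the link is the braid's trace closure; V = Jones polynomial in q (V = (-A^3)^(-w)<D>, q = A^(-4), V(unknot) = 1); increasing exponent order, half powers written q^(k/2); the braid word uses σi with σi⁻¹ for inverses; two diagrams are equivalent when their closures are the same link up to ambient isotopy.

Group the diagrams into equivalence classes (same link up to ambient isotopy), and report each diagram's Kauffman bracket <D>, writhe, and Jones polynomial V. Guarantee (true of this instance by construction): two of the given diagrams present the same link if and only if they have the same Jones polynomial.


equivalence classes: {D1, D4} | {D2} | {D3}
D1 (bracket A^-8 - 2A^-4 + 1 - 2A^4 + 2A^8 + A^16; 12 crossings at w = +8): V = q^2 + 2q^4 - 2q^5 + q^6 - 2q^7 + q^8
V(D2) = 1  (w +2, c 12, <D> = A^6)
V(D3) = q + q^3 - q^4  [12 crossings, <D> = -A^-4 + 1 + A^8, w = +4]
V(D4) = q^2 + 2q^4 - 2q^5 + q^6 - 2q^7 + q^8  (w +8, c 12, <D> = A^-8 - 2A^-4 + 1 - 2A^4 + 2A^8 + A^16)
key observation: V(q) takes 3 values over 4 diagrams, fixing the grouping


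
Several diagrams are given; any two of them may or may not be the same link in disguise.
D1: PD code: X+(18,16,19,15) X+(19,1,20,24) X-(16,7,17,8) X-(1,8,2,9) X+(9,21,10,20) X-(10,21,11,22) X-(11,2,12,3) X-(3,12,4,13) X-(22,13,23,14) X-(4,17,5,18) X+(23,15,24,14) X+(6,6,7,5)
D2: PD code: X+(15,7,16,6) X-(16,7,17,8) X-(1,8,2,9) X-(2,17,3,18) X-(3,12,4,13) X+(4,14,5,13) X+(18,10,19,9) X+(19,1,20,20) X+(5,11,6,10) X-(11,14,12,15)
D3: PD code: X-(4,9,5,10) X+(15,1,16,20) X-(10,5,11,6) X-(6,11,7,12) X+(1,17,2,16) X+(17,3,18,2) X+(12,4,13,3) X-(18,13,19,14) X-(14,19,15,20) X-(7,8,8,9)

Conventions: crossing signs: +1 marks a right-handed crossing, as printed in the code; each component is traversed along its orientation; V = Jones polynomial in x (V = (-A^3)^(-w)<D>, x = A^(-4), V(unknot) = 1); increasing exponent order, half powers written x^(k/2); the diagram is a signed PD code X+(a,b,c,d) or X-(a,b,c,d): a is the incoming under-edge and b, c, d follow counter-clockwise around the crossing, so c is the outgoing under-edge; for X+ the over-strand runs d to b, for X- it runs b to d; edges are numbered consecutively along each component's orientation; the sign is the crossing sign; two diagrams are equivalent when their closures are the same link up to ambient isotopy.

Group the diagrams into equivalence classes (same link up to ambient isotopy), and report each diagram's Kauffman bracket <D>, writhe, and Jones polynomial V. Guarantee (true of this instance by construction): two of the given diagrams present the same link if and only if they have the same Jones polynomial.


classes: {D1} | {D2} | {D3}
V(D1) = -x^-6 + x^-5 - x^-4 + 2x^-3 - x^-2 + x^-1  [12 crossings, <D> = A^-2 - A^2 + 2A^6 - A^10 + A^14 - A^18, w = -2]
V(D2) = 1  (w 0, c 10, <D> = 1)
V(D3) = -x^-4 + x^-3 + x^-1  (w -2, c 10, <D> = A^-2 + A^6 - A^10)
insight: comparing 3 Jones polynomials yields 3 groups


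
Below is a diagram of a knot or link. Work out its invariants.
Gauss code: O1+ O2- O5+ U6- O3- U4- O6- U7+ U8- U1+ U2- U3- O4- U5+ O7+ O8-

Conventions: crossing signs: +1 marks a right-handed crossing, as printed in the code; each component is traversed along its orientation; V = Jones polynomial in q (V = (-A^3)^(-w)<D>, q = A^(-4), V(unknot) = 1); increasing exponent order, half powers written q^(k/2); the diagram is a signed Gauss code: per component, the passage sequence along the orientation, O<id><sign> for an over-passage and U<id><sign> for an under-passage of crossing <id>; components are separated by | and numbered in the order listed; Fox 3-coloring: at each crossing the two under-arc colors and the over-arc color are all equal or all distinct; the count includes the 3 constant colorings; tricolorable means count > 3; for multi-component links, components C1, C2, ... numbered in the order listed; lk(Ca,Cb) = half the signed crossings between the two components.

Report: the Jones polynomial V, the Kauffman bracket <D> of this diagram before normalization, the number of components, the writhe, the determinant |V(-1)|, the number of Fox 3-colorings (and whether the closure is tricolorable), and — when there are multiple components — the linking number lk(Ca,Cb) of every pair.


V(q) = -q^-4 + q^-3 + q^-1
bracket: A^-2 + A^6 - A^10, w = -2
1 component, writhe -2, over 8 crossings
det 3, colorings 9 of 3^8 — tricolorable
observation: |V(-1)| = 3: so tricolorable, since 3 divides 3


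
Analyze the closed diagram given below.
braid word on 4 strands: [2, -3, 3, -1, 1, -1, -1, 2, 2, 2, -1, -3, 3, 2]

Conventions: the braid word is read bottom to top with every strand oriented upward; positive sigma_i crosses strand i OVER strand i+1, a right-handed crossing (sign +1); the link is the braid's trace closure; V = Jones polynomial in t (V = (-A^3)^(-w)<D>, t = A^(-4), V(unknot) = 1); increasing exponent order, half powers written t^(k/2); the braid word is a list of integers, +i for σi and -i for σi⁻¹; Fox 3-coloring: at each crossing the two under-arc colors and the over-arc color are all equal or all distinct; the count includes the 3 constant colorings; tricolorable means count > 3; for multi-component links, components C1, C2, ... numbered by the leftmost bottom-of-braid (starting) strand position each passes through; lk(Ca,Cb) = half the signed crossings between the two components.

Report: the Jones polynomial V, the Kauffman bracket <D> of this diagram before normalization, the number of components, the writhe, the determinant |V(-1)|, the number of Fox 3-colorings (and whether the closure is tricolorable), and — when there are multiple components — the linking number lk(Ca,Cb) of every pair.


V = t^(-5/2) - t^(-3/2) + t^(-1/2) - 2t^(1/2) - t^(3/2) - t^(5/2) - t^(7/2) + 2t^(9/2) - t^(11/2) + t^(13/2)
<D> = A^-20 - A^-16 + 2A^-12 - A^-8 - A^-4 - 1 - 2A^4 + A^8 - A^12 + A^16 (w = +2)
2 components over 14 crossings, w = +2
lk(C1,C2): 0
27 Fox colorings among 3^15, |V(-1)| = 0: tricolorable
why: w = +2 (over 14 crossings) is diagram-only; (-A^3)^(-2) removes it from V


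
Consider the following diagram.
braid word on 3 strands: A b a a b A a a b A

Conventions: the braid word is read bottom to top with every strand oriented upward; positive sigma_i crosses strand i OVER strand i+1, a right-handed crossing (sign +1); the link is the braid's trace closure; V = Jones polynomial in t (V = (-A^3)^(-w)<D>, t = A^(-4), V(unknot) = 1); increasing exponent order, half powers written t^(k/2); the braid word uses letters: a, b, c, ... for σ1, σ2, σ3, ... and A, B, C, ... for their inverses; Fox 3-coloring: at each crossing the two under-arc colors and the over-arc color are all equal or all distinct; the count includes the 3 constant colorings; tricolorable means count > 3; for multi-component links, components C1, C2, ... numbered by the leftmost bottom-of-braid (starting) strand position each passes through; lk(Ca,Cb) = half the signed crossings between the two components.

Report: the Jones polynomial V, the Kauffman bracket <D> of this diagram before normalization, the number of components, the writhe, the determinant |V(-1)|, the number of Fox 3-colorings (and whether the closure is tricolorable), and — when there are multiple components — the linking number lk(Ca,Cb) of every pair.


V = t - t^2 + 2t^3 - t^4 + t^5 - t^6
<D> = -A^-12 + A^-8 - A^-4 + 2 - A^4 + A^8 (w = +4)
1 component over 10 crossings, w = +4
3 Fox colorings among 3^10, |V(-1)| = 7: not tricolorable
why: free reduction leaves σ1⁻¹ σ2 σ1 σ1 σ2 σ1 σ2 σ1⁻¹ of the original 10 letters


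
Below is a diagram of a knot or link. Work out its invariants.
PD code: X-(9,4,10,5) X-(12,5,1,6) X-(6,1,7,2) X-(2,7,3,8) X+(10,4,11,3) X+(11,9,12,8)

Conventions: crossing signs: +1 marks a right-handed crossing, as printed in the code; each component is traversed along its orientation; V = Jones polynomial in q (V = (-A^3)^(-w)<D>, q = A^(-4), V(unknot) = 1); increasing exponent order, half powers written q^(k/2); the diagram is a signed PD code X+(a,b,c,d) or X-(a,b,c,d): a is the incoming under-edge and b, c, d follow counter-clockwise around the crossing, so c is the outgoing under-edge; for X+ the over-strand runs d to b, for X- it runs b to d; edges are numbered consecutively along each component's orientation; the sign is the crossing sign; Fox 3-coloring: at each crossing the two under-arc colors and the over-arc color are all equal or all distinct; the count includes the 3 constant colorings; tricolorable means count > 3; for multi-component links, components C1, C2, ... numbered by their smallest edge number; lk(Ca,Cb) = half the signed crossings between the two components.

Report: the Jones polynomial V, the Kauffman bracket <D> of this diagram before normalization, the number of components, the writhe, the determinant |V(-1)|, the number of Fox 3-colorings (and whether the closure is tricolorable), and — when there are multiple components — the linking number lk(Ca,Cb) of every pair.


V = -q^-4 + q^-3 + q^-1
<D> = A^-2 + A^6 - A^10 (w = -2)
1 component over 6 crossings, w = -2
9 Fox colorings among 3^6, |V(-1)| = 3: tricolorable
why: w = -2 (over 6 crossings) is diagram-only; (-A^3)^(2) removes it from V


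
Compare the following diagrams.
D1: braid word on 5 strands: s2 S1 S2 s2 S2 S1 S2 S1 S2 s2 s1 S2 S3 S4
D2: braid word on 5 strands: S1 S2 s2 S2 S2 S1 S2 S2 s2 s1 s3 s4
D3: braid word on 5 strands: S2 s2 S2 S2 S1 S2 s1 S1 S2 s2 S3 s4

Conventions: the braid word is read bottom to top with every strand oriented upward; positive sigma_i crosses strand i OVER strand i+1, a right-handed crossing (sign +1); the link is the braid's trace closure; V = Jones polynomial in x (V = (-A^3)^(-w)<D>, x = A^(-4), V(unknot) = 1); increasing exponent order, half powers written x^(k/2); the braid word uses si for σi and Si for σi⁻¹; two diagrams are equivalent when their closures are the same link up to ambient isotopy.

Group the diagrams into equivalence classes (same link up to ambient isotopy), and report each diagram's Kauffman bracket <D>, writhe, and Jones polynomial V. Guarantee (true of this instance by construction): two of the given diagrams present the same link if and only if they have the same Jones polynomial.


equivalence classes: {D1, D2, D3}
D1 (bracket A^-14 + A^-6 - A^-2; 14 crossings at w = -6): V = -x^-4 + x^-3 + x^-1
V(D2) = -x^-4 + x^-3 + x^-1  [12 crossings, <D> = A^-2 + A^6 - A^10, w = -2]
D3 (bracket A^-8 + 1 - A^4; 12 crossings at w = -4): V = -x^-4 + x^-3 + x^-1
key observation: all 3 diagrams share one V(x), hence one class


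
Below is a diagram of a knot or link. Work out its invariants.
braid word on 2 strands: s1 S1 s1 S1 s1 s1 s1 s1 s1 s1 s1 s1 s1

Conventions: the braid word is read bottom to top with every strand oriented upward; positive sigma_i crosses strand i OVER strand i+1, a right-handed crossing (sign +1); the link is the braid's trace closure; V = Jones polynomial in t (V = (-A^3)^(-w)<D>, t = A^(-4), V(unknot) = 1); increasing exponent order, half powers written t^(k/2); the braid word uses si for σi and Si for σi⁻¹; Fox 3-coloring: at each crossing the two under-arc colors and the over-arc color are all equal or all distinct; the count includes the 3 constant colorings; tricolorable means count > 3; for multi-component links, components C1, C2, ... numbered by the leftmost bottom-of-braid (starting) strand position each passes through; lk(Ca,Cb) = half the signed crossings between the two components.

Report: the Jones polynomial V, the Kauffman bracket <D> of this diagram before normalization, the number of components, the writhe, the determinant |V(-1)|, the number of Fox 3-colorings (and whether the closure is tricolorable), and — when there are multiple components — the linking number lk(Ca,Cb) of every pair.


V = t^4 + t^6 - t^7 + t^8 - t^9 + t^10 - t^11 + t^12 - t^13
<D> = A^-25 - A^-21 + A^-17 - A^-13 + A^-9 - A^-5 + A^-1 - A^3 - A^11 (w = +9)
1 component over 13 crossings, w = +9
9 Fox colorings among 3^13, |V(-1)| = 9: tricolorable
why: det 9 = |V(-1)|; divisible by 3, so tricolorable
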